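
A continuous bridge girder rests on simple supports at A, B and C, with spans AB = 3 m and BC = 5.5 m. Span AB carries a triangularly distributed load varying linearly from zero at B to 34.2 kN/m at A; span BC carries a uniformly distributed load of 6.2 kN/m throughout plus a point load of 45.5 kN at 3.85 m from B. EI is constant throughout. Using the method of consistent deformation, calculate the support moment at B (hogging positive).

M_B = 43.61 kN·m

Release continuity at B by inserting a hinge; the redundant is the internal moment M_B. The primary structure is two simply-supported spans AB and BC.
End slopes at the hinge B, treating each span as simply supported:
  span AB: triangular load, peak 34.2: 7w₀L³/(360EI) = 17.95/EI
  span BC: UDL 6.2: wL³/(24EI) = 42.98/EI
  span BC: point load 45.5 at a = 3.85: Pab(L + b)/(6LEI) = 62.63/EI
  relative rotation θ_0 = (17.95 + 105.6)/EI = 123.6/EI
A unit hogging moment at B produces rotation L₁/(3EI) + L₂/(3EI) = 2.833/EI.
Compatibility: M_B·(L₁+L₂)/(3EI) = θ_0, giving M_B = 43.61 kN·m (hogging).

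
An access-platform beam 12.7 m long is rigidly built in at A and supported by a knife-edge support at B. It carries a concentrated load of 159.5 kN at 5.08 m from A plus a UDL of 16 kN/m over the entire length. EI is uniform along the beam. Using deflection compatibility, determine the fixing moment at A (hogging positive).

Release the roller at B. Primary structure: cantilever fixed at A.
Primary-structure tip deflection at B by superposition:
  point load 159.5 at a = 5.08: Pa²(3L − a)/(6EI) = 22652/EI
  UDL 16: wL⁴/(8EI) = 52029/EI
  δ_0 = 74681/EI
Tip deflection under a unit load at B: L³/(3EI) = 682.8/EI.
The prop prevents deflection at B: R_B = δ_0/δ_{BB} = 74681/682.8 = 109.4 kN.
Moment equilibrium about A: M_A = Σ(load moments about A) − R_B·L = 2101 − 109.4×12.7 = 711.5 kN·m.

M_A = 711.5 kN·m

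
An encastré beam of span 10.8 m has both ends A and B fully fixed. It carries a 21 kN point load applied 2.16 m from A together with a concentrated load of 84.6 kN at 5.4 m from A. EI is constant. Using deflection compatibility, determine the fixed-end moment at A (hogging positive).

Take the two fixed-end moments M_A, M_B as redundants; the released structure is the simple span AB.
End rotations of the released simple span under the applied load (×1/EI):
  at A: point load 21 at a = 2.16: Pab(L + b)/(6LEI) = 117.6/EI
  at B: point load 21 at a = 2.16: Pab(L + a)/(6LEI) = 78.38/EI
  at A: point load 84.6 at a = 5.4: Pab(L + b)/(6LEI) = 616.7/EI
  at B: point load 84.6 at a = 5.4: Pab(L + a)/(6LEI) = 616.7/EI
  θ_A0 = 734.3/EI,  θ_B0 = 695.1/EI
Flexibility coefficients: a unit moment at one end gives L/(3EI) there and L/(6EI) at the far end, so f₁₁ = f₂₂ = 3.6/EI and f₁₂ = f₂₁ = 1.8/EI.
Compatibility — zero rotation at each built-in end:
  3.6 M_A + 1.8 M_B = 734.3
  1.8 M_A + 3.6 M_B = 695.1
Solving the pair gives M_A = 143.2 kN·m and M_B = 121.5 kN·m (hogging).

M_A = 143.2 kN·m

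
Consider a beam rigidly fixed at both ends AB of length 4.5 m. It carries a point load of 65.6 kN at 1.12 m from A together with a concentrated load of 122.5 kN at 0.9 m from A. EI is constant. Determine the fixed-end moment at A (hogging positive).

Take the two fixed-end moments M_A, M_B as redundants; the released structure is the simple span AB.
End rotations of the released simple span under the applied load (×1/EI):
  at A: point load 65.6 at a = 1.12: Pab(L + b)/(6LEI) = 72.48/EI
  at B: point load 65.6 at a = 1.12: Pab(L + a)/(6LEI) = 51.69/EI
  at A: point load 122.5 at a = 0.9: Pab(L + b)/(6LEI) = 119.1/EI
  at B: point load 122.5 at a = 0.9: Pab(L + a)/(6LEI) = 79.38/EI
  θ_A0 = 191.5/EI,  θ_B0 = 131.1/EI
Flexibility coefficients: a unit moment at one end gives L/(3EI) there and L/(6EI) at the far end, so f₁₁ = f₂₂ = 1.5/EI and f₁₂ = f₂₁ = 0.75/EI.
Compatibility — zero rotation at each built-in end:
  1.5 M_A + 0.75 M_B = 191.5
  0.75 M_A + 1.5 M_B = 131.1
Solving the pair gives M_A = 112 kN·m and M_B = 31.38 kN·m (hogging).

M_A = 112 kN·m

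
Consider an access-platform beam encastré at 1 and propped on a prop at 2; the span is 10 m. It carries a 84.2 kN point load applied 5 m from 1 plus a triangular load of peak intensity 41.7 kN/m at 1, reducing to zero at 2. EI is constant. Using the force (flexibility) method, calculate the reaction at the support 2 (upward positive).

R_2 = 68.01 kN

Choose R_2 as the redundant. The primary structure is the cantilever fixed at 1.
Downward deflection at the released point 2 due to the loads:
  point load 84.2 at a = 5: Pa²(3L − a)/(6EI) = 8771/EI
  triangular load, peak 41.7 at the fixed end: w₀L⁴/(30EI) = 13900/EI
  δ_0 = 22671/EI
Tip deflection under a unit load at 2: L³/(3EI) = 333.3/EI.
The prop prevents deflection at 2: R_2 = δ_0/δ_{22} = 22671/333.3 = 68.01 kN.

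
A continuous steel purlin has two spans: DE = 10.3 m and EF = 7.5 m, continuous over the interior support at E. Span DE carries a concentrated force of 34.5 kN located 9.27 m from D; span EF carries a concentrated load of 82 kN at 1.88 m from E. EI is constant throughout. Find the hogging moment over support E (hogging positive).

Insert a hinge at E; M_E is the redundant, and each span becomes simply supported.
End slopes at the hinge E, treating each span as simply supported:
  span DE: point load 34.5 at a = 9.27: Pab(L + a)/(6LEI) = 104.3/EI
  span EF: point load 82 at a = 1.88: Pab(L + b)/(6LEI) = 252.6/EI
  relative rotation θ_0 = (104.3 + 252.6)/EI = 356.9/EI
A unit hogging moment at E produces rotation L₁/(3EI) + L₂/(3EI) = 5.933/EI.
Slope continuity at E: θ_0 = M_E·5.933/EI, so M_E = 356.9/5.933 = 60.15 kN·m (hogging).

M_E = 60.15 kN·m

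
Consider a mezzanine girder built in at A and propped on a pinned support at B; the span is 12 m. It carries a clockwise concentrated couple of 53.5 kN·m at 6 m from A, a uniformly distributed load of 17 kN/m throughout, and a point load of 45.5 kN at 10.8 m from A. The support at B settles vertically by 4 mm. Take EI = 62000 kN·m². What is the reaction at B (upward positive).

Remove the prop at B; the released (primary) structure is a cantilever built in at A.
Deflection at B on the released cantilever, summing each load's contribution:
  clockwise couple 53.5 at a = 6: M₀a(2L − a)/(2EI) = 2889/EI
  UDL 17: wL⁴/(8EI) = 44064/EI
  point load 45.5 at a = 10.8: Pa²(3L − a)/(6EI) = 22290/EI
  δ_0 = 69243/EI
Tip deflection under a unit load at B: L³/(3EI) = 576/EI.
With EI = 62000 kN·m²: δ_0 = 1.1168 m and δ_{BB} = 0.00929 m/kN.
Compatibility — the beam at B must follow the support down by 0.004 m: δ_0 − R_B·δ_{BB} = 0.004, so R_B = (1.1168 − 0.004)/0.00929 = 119.8 kN.

R_B = 119.8 kN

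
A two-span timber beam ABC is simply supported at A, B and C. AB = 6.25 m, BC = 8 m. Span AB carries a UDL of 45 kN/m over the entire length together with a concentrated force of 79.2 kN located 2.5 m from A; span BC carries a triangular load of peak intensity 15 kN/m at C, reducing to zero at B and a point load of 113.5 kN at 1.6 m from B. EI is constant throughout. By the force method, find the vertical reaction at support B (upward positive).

R_B = 350.8 kN

Insert a hinge at B; M_B is the redundant, and each span becomes simply supported.
Rotations at B on the released spans (each span's end-slope, ×1/EI):
  span AB: UDL 45: wL³/(24EI) = 457.8/EI
  span AB: point load 79.2 at a = 2.5: Pab(L + a)/(6LEI) = 173.2/EI
  span BC: triangular load, peak 15: 7w₀L³/(360EI) = 149.3/EI
  span BC: point load 113.5 at a = 1.6: Pab(L + b)/(6LEI) = 348.7/EI
  relative rotation θ_0 = (631 + 498)/EI = 1129/EI
A unit hogging moment at B produces rotation L₁/(3EI) + L₂/(3EI) = 4.75/EI.
Compatibility: M_B·(L₁+L₂)/(3EI) = θ_0, giving M_B = 237.7 kN·m (hogging).
Span AB, ΣM about A with M_B applied at B: R_B^{AB}·6.25 = 1077 + 237.7, so R_B^{AB} = 210.3 kN and R_A = 360.4 − 210.3 = 150.1 kN.
Span BC, ΣM about C: R_B^{BC}·8 = 886.4 + 237.7, so R_B^{BC} = 140.5 kN and R_C = 173.5 − 140.5 = 32.99 kN.
R_B = 210.3 + 140.5 = 350.8 kN.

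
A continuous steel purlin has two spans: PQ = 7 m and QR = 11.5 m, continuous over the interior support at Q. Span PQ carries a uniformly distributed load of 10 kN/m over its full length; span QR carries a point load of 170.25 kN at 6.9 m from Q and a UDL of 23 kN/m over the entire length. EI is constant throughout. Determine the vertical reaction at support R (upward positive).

Insert a hinge at Q; M_Q is the redundant, and each span becomes simply supported.
Rotations at Q on the released spans (each span's end-slope, ×1/EI):
  span PQ: UDL 10: wL³/(24EI) = 142.9/EI
  span QR: point load 170.25 at a = 6.9: Pab(L + b)/(6LEI) = 1261/EI
  span QR: UDL 23: wL³/(24EI) = 1458/EI
  relative rotation θ_0 = (142.9 + 2718)/EI = 2861/EI
A unit hogging moment at Q produces rotation L₁/(3EI) + L₂/(3EI) = 6.167/EI.
Compatibility: M_Q·(L₁+L₂)/(3EI) = θ_0, giving M_Q = 464 kN·m (hogging).
Span QR, ΣM about R: R_Q^{QR}·11.5 = 2304 + 464, so R_Q^{QR} = 240.7 kN and R_R = 434.8 − 240.7 = 194.1 kN.

R_R = 194.1 kN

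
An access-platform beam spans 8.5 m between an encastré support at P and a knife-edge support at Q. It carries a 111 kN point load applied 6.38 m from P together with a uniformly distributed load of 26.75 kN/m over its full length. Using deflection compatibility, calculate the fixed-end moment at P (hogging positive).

Choose R_Q as the redundant. The primary structure is the cantilever fixed at P.
Free-end deflection of the primary structure under the applied loading (downward +):
  point load 111 at a = 6.38: Pa²(3L − a)/(6EI) = 14398/EI
  UDL 26.75: wL⁴/(8EI) = 17455/EI
  δ_0 = 31853/EI
Tip deflection under a unit load at Q: L³/(3EI) = 204.7/EI.
The prop prevents deflection at Q: R_Q = δ_0/δ_{QQ} = 31853/204.7 = 155.6 kN.
Moment equilibrium about P: M_P = Σ(load moments about P) − R_Q·L = 1675 − 155.6×8.5 = 351.9 kN·m.

M_P = 351.9 kN·m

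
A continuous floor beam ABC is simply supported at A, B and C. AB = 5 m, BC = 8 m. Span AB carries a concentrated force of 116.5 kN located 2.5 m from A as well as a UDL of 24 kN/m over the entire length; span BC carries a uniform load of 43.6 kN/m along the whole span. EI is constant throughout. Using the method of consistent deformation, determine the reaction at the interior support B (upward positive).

Release continuity at B by inserting a hinge; the redundant is the internal moment M_B. The primary structure is two simply-supported spans AB and BC.
Rotations at B on the released spans (each span's end-slope, ×1/EI):
  span AB: point load 116.5 at a = 2.5: Pab(L + a)/(6LEI) = 182/EI
  span AB: UDL 24: wL³/(24EI) = 125/EI
  span BC: UDL 43.6: wL³/(24EI) = 930.1/EI
  relative rotation θ_0 = (307 + 930.1)/EI = 1237/EI
A unit hogging moment at B produces rotation L₁/(3EI) + L₂/(3EI) = 4.333/EI.
Compatibility: M_B·(L₁+L₂)/(3EI) = θ_0, giving M_B = 285.5 kN·m (hogging).
Span AB, ΣM about A with M_B applied at B: R_B^{AB}·5 = 591.2 + 285.5, so R_B^{AB} = 175.3 kN and R_A = 236.5 − 175.3 = 61.15 kN.
Span BC, ΣM about C: R_B^{BC}·8 = 1395 + 285.5, so R_B^{BC} = 210.1 kN and R_C = 348.8 − 210.1 = 138.7 kN.
R_B = 175.3 + 210.1 = 385.4 kN.

R_B = 385.4 kN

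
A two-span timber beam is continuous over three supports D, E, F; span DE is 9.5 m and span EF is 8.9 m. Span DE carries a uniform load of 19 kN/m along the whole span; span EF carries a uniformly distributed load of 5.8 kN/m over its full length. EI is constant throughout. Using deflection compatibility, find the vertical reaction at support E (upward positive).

Take M_E as the redundant. Released structure: two simple spans DE and EF with a hinge at E.
Rotations at E on the released spans (each span's end-slope, ×1/EI):
  span DE: UDL 19: wL³/(24EI) = 678.8/EI
  span EF: UDL 5.8: wL³/(24EI) = 170.4/EI
  relative rotation θ_0 = (678.8 + 170.4)/EI = 849.1/EI
A unit hogging moment at E produces rotation L₁/(3EI) + L₂/(3EI) = 6.133/EI.
Compatibility: M_E·(L₁+L₂)/(3EI) = θ_0, giving M_E = 138.4 kN·m (hogging).
Span DE, ΣM about D with M_E applied at E: R_E^{DE}·9.5 = 857.4 + 138.4, so R_E^{DE} = 104.8 kN and R_D = 180.5 − 104.8 = 75.68 kN.
Span EF, ΣM about F: R_E^{EF}·8.9 = 229.7 + 138.4, so R_E^{EF} = 41.37 kN and R_F = 51.62 − 41.37 = 10.25 kN.
R_E = 104.8 + 41.37 = 146.2 kN.

R_E = 146.2 kN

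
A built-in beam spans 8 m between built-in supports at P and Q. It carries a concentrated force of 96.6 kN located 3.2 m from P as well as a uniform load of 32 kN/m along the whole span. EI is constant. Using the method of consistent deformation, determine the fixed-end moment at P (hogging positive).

Release both end moments; the primary structure is a simply-supported span PQ with redundants M_P and M_Q.
Simple-span end rotations at P and Q under the given loads:
  at P: point load 96.6 at a = 3.2: Pab(L + b)/(6LEI) = 395.7/EI
  at Q: point load 96.6 at a = 3.2: Pab(L + a)/(6LEI) = 346.2/EI
  at P: UDL 32: wL³/(24EI) = 682.7/EI
  at Q: UDL 32: wL³/(24EI) = 682.7/EI
  θ_P0 = 1078/EI,  θ_Q0 = 1029/EI
Flexibility coefficients: a unit moment at one end gives L/(3EI) there and L/(6EI) at the far end, so f₁₁ = f₂₂ = 2.667/EI and f₁₂ = f₂₁ = 1.333/EI.
Compatibility — zero rotation at each built-in end:
  2.667 M_P + 1.333 M_Q = 1078
  1.333 M_P + 2.667 M_Q = 1029
Solving the pair gives M_P = 281.9 kN·m and M_Q = 244.9 kN·m (hogging).

M_P = 281.9 kN·m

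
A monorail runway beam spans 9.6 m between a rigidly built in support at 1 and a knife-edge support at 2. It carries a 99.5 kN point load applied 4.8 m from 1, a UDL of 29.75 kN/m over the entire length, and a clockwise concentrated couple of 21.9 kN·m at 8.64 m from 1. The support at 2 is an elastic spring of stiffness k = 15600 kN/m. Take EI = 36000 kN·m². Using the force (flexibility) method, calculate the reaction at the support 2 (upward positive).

R_2 = 140.5 kN

Release the roller at 2. Primary structure: cantilever fixed at 1.
Downward deflection at the released point 2 due to the loads:
  point load 99.5 at a = 4.8: Pa²(3L − a)/(6EI) = 9170/EI
  UDL 29.75: wL⁴/(8EI) = 31585/EI
  clockwise couple 21.9 at a = 8.64: M₀a(2L − a)/(2EI) = 999.1/EI
  δ_0 = 41754/EI
Flexibility coefficient — unit upward force at 2: δ_{22} = L³/(3EI) = 294.9/EI.
With EI = 36000 kN·m²: δ_0 = 1.1598 m and δ_{22} = 0.008192 m/kN.
Compatibility — the spring shortens by R_2/k under the reaction it provides: δ_0 − R_2·δ_{22} = R_2/k. With 1/k = 0.000064 m/kN, R_2 = δ_0 / (δ_{22} + 1/k) = 1.1598 / (0.008192 + 0.000064) = 140.5 kN.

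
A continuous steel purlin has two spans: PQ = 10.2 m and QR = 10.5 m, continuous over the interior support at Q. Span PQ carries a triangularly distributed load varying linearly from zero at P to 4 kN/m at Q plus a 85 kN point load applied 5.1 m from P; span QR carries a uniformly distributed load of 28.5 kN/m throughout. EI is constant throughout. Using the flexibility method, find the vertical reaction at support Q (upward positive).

Insert a hinge at Q; M_Q is the redundant, and each span becomes simply supported.
Discontinuity in slope at Q on the released structure — sum the simple-span end rotations:
  span PQ: triangular load, peak 4: w₀L³/(45EI) = 94.33/EI
  span PQ: point load 85 at a = 5.1: Pab(L + a)/(6LEI) = 552.7/EI
  span QR: UDL 28.5: wL³/(24EI) = 1375/EI
  relative rotation θ_0 = (647 + 1375)/EI = 2022/EI
A unit hogging moment at Q produces rotation L₁/(3EI) + L₂/(3EI) = 6.9/EI.
Slope continuity at Q: θ_0 = M_Q·6.9/EI, so M_Q = 2022/6.9 = 293 kN·m (hogging).
Span PQ, ΣM about P with M_Q applied at Q: R_Q^{PQ}·10.2 = 572.2 + 293, so R_Q^{PQ} = 84.83 kN and R_P = 105.4 − 84.83 = 20.57 kN.
Span QR, ΣM about R: R_Q^{QR}·10.5 = 1571 + 293, so R_Q^{QR} = 177.5 kN and R_R = 299.2 − 177.5 = 121.7 kN.
R_Q = 84.83 + 177.5 = 262.4 kN.

R_Q = 262.4 kN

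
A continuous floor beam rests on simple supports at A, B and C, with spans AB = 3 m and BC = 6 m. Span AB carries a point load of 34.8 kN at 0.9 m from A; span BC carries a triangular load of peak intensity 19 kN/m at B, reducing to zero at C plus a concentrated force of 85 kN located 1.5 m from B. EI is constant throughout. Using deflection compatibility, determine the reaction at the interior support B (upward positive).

R_B = 157.7 kN

Take M_B as the redundant. Released structure: two simple spans AB and BC with a hinge at B.
Discontinuity in slope at B on the released structure — sum the simple-span end rotations:
  span AB: point load 34.8 at a = 0.9: Pab(L + a)/(6LEI) = 14.25/EI
  span BC: triangular load, peak 19: w₀L³/(45EI) = 91.2/EI
  span BC: point load 85 at a = 1.5: Pab(L + b)/(6LEI) = 167.3/EI
  relative rotation θ_0 = (14.25 + 258.5)/EI = 272.8/EI
A unit hogging moment at B produces rotation L₁/(3EI) + L₂/(3EI) = 3/EI.
Slope continuity at B: θ_0 = M_B·3/EI, so M_B = 272.8/3 = 90.93 kN·m (hogging).
Span AB, ΣM about A with M_B applied at B: R_B^{AB}·3 = 31.32 + 90.93, so R_B^{AB} = 40.75 kN and R_A = 34.8 − 40.75 = -5.95 kN.
Span BC, ΣM about C: R_B^{BC}·6 = 610.5 + 90.93, so R_B^{BC} = 116.9 kN and R_C = 142 − 116.9 = 25.09 kN.
R_B = 40.75 + 116.9 = 157.7 kN.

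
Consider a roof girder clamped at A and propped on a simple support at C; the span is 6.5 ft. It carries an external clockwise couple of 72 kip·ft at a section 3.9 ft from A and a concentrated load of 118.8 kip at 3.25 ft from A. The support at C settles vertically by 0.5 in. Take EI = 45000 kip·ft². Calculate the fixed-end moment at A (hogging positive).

M_A = 259.2 kip·ft

Choose R_C as the redundant. The primary structure is the cantilever fixed at A.
Deflection at C on the released cantilever, summing each load's contribution:
  clockwise couple 72 at a = 3.9: M₀a(2L − a)/(2EI) = 1278/EI
  point load 118.8 at a = 3.25: Pa²(3L − a)/(6EI) = 3398/EI
  δ_0 = 4676/EI
Flexibility coefficient — unit upward force at C: δ_{CC} = L³/(3EI) = 91.54/EI.
With EI = 45000 kip·ft²: δ_0 = 0.10391 ft and δ_{CC} = 0.002034 ft/kip.
Compatibility — the beam at C must follow the support down by 0.04167 ft: δ_0 − R_C·δ_{CC} = 0.04167, so R_C = (0.10391 − 0.04167)/0.002034 = 30.6 kip.
Moment equilibrium about A: M_A = Σ(load moments about A) − R_C·L = 458.1 − 30.6×6.5 = 259.2 kip·ft.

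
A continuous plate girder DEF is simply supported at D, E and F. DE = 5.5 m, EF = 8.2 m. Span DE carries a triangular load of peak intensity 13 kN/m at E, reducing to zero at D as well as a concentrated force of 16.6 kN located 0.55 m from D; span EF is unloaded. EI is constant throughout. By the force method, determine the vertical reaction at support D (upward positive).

Release continuity at E by inserting a hinge; the redundant is the internal moment M_E. The primary structure is two simply-supported spans DE and EF.
Discontinuity in slope at E on the released structure — sum the simple-span end rotations:
  span DE: triangular load, peak 13: w₀L³/(45EI) = 48.06/EI
  span DE: point load 16.6 at a = 0.55: Pab(L + a)/(6LEI) = 8.285/EI
  relative rotation θ_0 = (56.35 + 0)/EI = 56.35/EI
A unit hogging moment at E produces rotation L₁/(3EI) + L₂/(3EI) = 4.567/EI.
Slope continuity at E: θ_0 = M_E·4.567/EI, so M_E = 56.35/4.567 = 12.34 kN·m (hogging).
Span DE, ΣM about D with M_E applied at E: R_E^{DE}·5.5 = 140.2 + 12.34, so R_E^{DE} = 27.74 kN and R_D = 52.35 − 27.74 = 24.61 kN.

R_D = 24.61 kN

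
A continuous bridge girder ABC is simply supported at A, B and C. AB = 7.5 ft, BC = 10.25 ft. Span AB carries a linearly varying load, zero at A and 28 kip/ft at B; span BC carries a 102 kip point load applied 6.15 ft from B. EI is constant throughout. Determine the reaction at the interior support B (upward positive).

R_B = 144.5 kip

Release continuity at B by inserting a hinge; the redundant is the internal moment M_B. The primary structure is two simply-supported spans AB and BC.
Rotations at B on the released spans (each span's end-slope, ×1/EI):
  span AB: triangular load, peak 28: w₀L³/(45EI) = 262.5/EI
  span BC: point load 102 at a = 6.15: Pab(L + b)/(6LEI) = 600.1/EI
  relative rotation θ_0 = (262.5 + 600.1)/EI = 862.6/EI
A unit hogging moment at B produces rotation L₁/(3EI) + L₂/(3EI) = 5.917/EI.
Compatibility: M_B·(L₁+L₂)/(3EI) = θ_0, giving M_B = 145.8 kip·ft (hogging).
Span AB, ΣM about A with M_B applied at B: R_B^{AB}·7.5 = 525 + 145.8, so R_B^{AB} = 89.44 kip and R_A = 105 − 89.44 = 15.56 kip.
Span BC, ΣM about C: R_B^{BC}·10.25 = 418.2 + 145.8, so R_B^{BC} = 55.02 kip and R_C = 102 − 55.02 = 46.98 kip.
R_B = 89.44 + 55.02 = 144.5 kip.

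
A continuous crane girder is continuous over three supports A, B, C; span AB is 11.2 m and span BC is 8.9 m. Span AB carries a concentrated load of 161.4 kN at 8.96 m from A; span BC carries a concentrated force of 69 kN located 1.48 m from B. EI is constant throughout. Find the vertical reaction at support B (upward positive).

R_B = 222.9 kN

Take M_B as the redundant. Released structure: two simple spans AB and BC with a hinge at B.
End slopes at the hinge B, treating each span as simply supported:
  span AB: point load 161.4 at a = 8.96: Pab(L + a)/(6LEI) = 971.8/EI
  span BC: point load 69 at a = 1.48: Pab(L + b)/(6LEI) = 231.6/EI
  relative rotation θ_0 = (971.8 + 231.6)/EI = 1203/EI
A unit hogging moment at B produces rotation L₁/(3EI) + L₂/(3EI) = 6.7/EI.
Compatibility: M_B·(L₁+L₂)/(3EI) = θ_0, giving M_B = 179.6 kN·m (hogging).
Span AB, ΣM about A with M_B applied at B: R_B^{AB}·11.2 = 1446 + 179.6, so R_B^{AB} = 145.2 kN and R_A = 161.4 − 145.2 = 16.24 kN.
Span BC, ΣM about C: R_B^{BC}·8.9 = 512 + 179.6, so R_B^{BC} = 77.71 kN and R_C = 69 − 77.71 = -8.707 kN.
R_B = 145.2 + 77.71 = 222.9 kN.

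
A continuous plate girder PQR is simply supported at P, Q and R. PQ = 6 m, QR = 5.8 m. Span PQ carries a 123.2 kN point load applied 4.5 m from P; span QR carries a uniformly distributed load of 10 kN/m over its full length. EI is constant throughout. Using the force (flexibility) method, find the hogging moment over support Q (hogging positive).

Release continuity at Q by inserting a hinge; the redundant is the internal moment M_Q. The primary structure is two simply-supported spans PQ and QR.
Rotations at Q on the released spans (each span's end-slope, ×1/EI):
  span PQ: point load 123.2 at a = 4.5: Pab(L + a)/(6LEI) = 242.6/EI
  span QR: UDL 10: wL³/(24EI) = 81.3/EI
  relative rotation θ_0 = (242.6 + 81.3)/EI = 323.8/EI
A unit hogging moment at Q produces rotation L₁/(3EI) + L₂/(3EI) = 3.933/EI.
Compatibility: M_Q·(L₁+L₂)/(3EI) = θ_0, giving M_Q = 82.33 kN·m (hogging).

M_Q = 82.33 kN·m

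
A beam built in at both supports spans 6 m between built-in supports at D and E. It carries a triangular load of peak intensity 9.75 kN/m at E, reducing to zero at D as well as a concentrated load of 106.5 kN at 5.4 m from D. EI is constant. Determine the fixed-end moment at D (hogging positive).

Release both end moments; the primary structure is a simply-supported span DE with redundants M_D and M_E.
Simple-span end rotations at D and E under the given loads:
  at D: triangular load, peak 9.75: 7w₀L³/(360EI) = 40.95/EI
  at E: triangular load, peak 9.75: w₀L³/(45EI) = 46.8/EI
  at D: point load 106.5 at a = 5.4: Pab(L + b)/(6LEI) = 63.26/EI
  at E: point load 106.5 at a = 5.4: Pab(L + a)/(6LEI) = 109.3/EI
  θ_D0 = 104.2/EI,  θ_E0 = 156.1/EI
Flexibility coefficients: a unit moment at one end gives L/(3EI) there and L/(6EI) at the far end, so f₁₁ = f₂₂ = 2/EI and f₁₂ = f₂₁ = 1/EI.
Compatibility — zero rotation at each built-in end:
  2 M_D + 1 M_E = 104.2
  1 M_D + 2 M_E = 156.1
Solving the pair gives M_D = 17.45 kN·m and M_E = 69.31 kN·m (hogging).

M_D = 17.45 kN·m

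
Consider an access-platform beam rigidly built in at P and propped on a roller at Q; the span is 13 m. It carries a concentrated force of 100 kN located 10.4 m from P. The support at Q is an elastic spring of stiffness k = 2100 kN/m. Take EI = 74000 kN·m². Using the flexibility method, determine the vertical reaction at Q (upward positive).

R_Q = 67.17 kN

Remove the prop at Q; the released (primary) structure is a cantilever built in at P.
Downward deflection at the released point Q due to the loads:
  point load 100 at a = 10.4: Pa²(3L − a)/(6EI) = 51556/EI
Flexibility coefficient — unit upward force at Q: δ_{QQ} = L³/(3EI) = 732.3/EI.
With EI = 74000 kN·m²: δ_0 = 0.69671 m and δ_{QQ} = 0.009896 m/kN.
Compatibility — the spring shortens by R_Q/k under the reaction it provides: δ_0 − R_Q·δ_{QQ} = R_Q/k. With 1/k = 0.000476 m/kN, R_Q = δ_0 / (δ_{QQ} + 1/k) = 0.69671 / (0.009896 + 0.000476) = 67.17 kN.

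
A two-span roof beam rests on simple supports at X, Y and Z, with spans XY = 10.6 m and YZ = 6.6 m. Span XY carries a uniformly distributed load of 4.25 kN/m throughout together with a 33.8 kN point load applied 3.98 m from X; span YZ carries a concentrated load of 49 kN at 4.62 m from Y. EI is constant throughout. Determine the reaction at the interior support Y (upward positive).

Take M_Y as the redundant. Released structure: two simple spans XY and YZ with a hinge at Y.
Rotations at Y on the released spans (each span's end-slope, ×1/EI):
  span XY: UDL 4.25: wL³/(24EI) = 210.9/EI
  span XY: point load 33.8 at a = 3.98: Pab(L + a)/(6LEI) = 204.2/EI
  span YZ: point load 49 at a = 4.62: Pab(L + b)/(6LEI) = 97.12/EI
  relative rotation θ_0 = (415.1 + 97.12)/EI = 512.2/EI
A unit hogging moment at Y produces rotation L₁/(3EI) + L₂/(3EI) = 5.733/EI.
Slope continuity at Y: θ_0 = M_Y·5.733/EI, so M_Y = 512.2/5.733 = 89.33 kN·m (hogging).
Span XY, ΣM about X with M_Y applied at Y: R_Y^{XY}·10.6 = 373.3 + 89.33, so R_Y^{XY} = 43.64 kN and R_X = 78.85 − 43.64 = 35.21 kN.
Span YZ, ΣM about Z: R_Y^{YZ}·6.6 = 97.02 + 89.33, so R_Y^{YZ} = 28.24 kN and R_Z = 49 − 28.24 = 20.76 kN.
R_Y = 43.64 + 28.24 = 71.88 kN.

R_Y = 71.88 kN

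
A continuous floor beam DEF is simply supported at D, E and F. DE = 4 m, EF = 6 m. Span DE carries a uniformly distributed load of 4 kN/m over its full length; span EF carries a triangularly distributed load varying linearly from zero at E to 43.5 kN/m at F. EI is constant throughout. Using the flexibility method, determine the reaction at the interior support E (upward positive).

Take M_E as the redundant. Released structure: two simple spans DE and EF with a hinge at E.
Rotations at E on the released spans (each span's end-slope, ×1/EI):
  span DE: UDL 4: wL³/(24EI) = 10.67/EI
  span EF: triangular load, peak 43.5: 7w₀L³/(360EI) = 182.7/EI
  relative rotation θ_0 = (10.67 + 182.7)/EI = 193.4/EI
A unit hogging moment at E produces rotation L₁/(3EI) + L₂/(3EI) = 3.333/EI.
Slope continuity at E: θ_0 = M_E·3.333/EI, so M_E = 193.4/3.333 = 58.01 kN·m (hogging).
Span DE, ΣM about D with M_E applied at E: R_E^{DE}·4 = 32 + 58.01, so R_E^{DE} = 22.5 kN and R_D = 16 − 22.5 = -6.503 kN.
Span EF, ΣM about F: R_E^{EF}·6 = 261 + 58.01, so R_E^{EF} = 53.17 kN and R_F = 130.5 − 53.17 = 77.33 kN.
R_E = 22.5 + 53.17 = 75.67 kN.

R_E = 75.67 kN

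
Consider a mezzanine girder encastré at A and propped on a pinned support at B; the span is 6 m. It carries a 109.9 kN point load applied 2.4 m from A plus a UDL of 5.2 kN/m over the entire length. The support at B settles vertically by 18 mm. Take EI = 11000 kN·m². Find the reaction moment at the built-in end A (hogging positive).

M_A = 166.5 kN·m

Take the reaction at B as the redundant and release it; the primary structure is a cantilever fixed at A.
Downward deflection at the released point B due to the loads:
  point load 109.9 at a = 2.4: Pa²(3L − a)/(6EI) = 1646/EI
  UDL 5.2: wL⁴/(8EI) = 842.4/EI
  δ_0 = 2488/EI
Tip deflection under a unit load at B: L³/(3EI) = 72/EI.
With EI = 11000 kN·m²: δ_0 = 0.22621 m and δ_{BB} = 0.006545 m/kN.
Compatibility — the beam at B must follow the support down by 0.018 m: δ_0 − R_B·δ_{BB} = 0.018, so R_B = (0.22621 − 0.018)/0.006545 = 31.81 kN.
Moment equilibrium about A: M_A = Σ(load moments about A) − R_B·L = 357.4 − 31.81×6 = 166.5 kN·m.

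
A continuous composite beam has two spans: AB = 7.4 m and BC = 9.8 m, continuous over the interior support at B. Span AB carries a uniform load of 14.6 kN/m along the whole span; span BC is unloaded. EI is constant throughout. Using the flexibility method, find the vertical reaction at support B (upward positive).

R_B = 64.22 kN

Insert a hinge at B; M_B is the redundant, and each span becomes simply supported.
End slopes at the hinge B, treating each span as simply supported:
  span AB: UDL 14.6: wL³/(24EI) = 246.5/EI
  relative rotation θ_0 = (246.5 + 0)/EI = 246.5/EI
A unit hogging moment at B produces rotation L₁/(3EI) + L₂/(3EI) = 5.733/EI.
Compatibility: M_B·(L₁+L₂)/(3EI) = θ_0, giving M_B = 43 kN·m (hogging).
Span AB, ΣM about A with M_B applied at B: R_B^{AB}·7.4 = 399.7 + 43, so R_B^{AB} = 59.83 kN and R_A = 108 − 59.83 = 48.21 kN.
Span BC, ΣM about C: R_B^{BC}·9.8 = 0 + 43, so R_B^{BC} = 4.387 kN and R_C = 0 − 4.387 = -4.387 kN.
R_B = 59.83 + 4.387 = 64.22 kN.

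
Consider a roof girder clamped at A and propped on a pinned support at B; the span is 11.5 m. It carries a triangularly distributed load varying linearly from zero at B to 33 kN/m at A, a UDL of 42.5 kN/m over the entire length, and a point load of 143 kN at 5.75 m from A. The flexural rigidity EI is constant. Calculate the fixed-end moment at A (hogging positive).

Choose R_B as the redundant. The primary structure is the cantilever fixed at A.
Free-end deflection of the primary structure under the applied loading (downward +):
  triangular load, peak 33 at the fixed end: w₀L⁴/(30EI) = 19239/EI
  UDL 42.5: wL⁴/(8EI) = 92916/EI
  point load 143 at a = 5.75: Pa²(3L − a)/(6EI) = 22655/EI
  δ_0 = 134810/EI
Flexibility coefficient — unit upward force at B: δ_{BB} = L³/(3EI) = 507/EI.
Compatibility at B: δ_0 − R_B·δ_{BB} = 0, so R_B = 134810/507 = 265.9 kN.
Moment equilibrium about A: M_A = Σ(load moments about A) − R_B·L = 4360 − 265.9×11.5 = 1302 kN·m.

M_A = 1302 kN·m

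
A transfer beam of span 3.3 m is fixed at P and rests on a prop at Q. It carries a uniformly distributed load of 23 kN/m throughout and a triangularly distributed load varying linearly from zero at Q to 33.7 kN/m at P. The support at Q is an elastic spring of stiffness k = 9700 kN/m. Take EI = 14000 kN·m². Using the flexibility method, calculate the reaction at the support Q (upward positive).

R_Q = 35.33 kN

Release the roller at Q. Primary structure: cantilever fixed at P.
Downward deflection at the released point Q due to the loads:
  UDL 23: wL⁴/(8EI) = 341/EI
  triangular load, peak 33.7 at the fixed end: w₀L⁴/(30EI) = 133.2/EI
  δ_0 = 474.2/EI
Flexibility coefficient — unit upward force at Q: δ_{QQ} = L³/(3EI) = 11.98/EI.
With EI = 14000 kN·m²: δ_0 = 0.033869 m and δ_{QQ} = 0.000856 m/kN.
Compatibility — the spring shortens by R_Q/k under the reaction it provides: δ_0 − R_Q·δ_{QQ} = R_Q/k. With 1/k = 0.000103 m/kN, R_Q = δ_0 / (δ_{QQ} + 1/k) = 0.033869 / (0.000856 + 0.000103) = 35.33 kN.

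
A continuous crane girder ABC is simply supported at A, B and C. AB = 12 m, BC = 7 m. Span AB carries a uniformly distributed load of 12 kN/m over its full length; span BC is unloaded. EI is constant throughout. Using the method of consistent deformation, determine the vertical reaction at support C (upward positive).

Take M_B as the redundant. Released structure: two simple spans AB and BC with a hinge at B.
Discontinuity in slope at B on the released structure — sum the simple-span end rotations:
  span AB: UDL 12: wL³/(24EI) = 864/EI
  relative rotation θ_0 = (864 + 0)/EI = 864/EI
A unit hogging moment at B produces rotation L₁/(3EI) + L₂/(3EI) = 6.333/EI.
Slope continuity at B: θ_0 = M_B·6.333/EI, so M_B = 864/6.333 = 136.4 kN·m (hogging).
Span BC, ΣM about C: R_B^{BC}·7 = 0 + 136.4, so R_B^{BC} = 19.49 kN and R_C = 0 − 19.49 = -19.49 kN.

R_C = -19.49 kN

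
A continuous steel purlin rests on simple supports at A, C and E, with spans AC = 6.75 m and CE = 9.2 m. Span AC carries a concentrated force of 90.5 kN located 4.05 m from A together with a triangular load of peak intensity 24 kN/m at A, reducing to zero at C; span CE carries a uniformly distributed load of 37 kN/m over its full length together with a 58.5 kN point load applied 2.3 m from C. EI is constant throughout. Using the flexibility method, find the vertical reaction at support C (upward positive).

Release continuity at C by inserting a hinge; the redundant is the internal moment M_C. The primary structure is two simply-supported spans AC and CE.
End slopes at the hinge C, treating each span as simply supported:
  span AC: point load 90.5 at a = 4.05: Pab(L + a)/(6LEI) = 263.9/EI
  span AC: triangular load, peak 24: 7w₀L³/(360EI) = 143.5/EI
  span CE: UDL 37: wL³/(24EI) = 1200/EI
  span CE: point load 58.5 at a = 2.3: Pab(L + b)/(6LEI) = 270.8/EI
  relative rotation θ_0 = (407.4 + 1471)/EI = 1879/EI
A unit hogging moment at C produces rotation L₁/(3EI) + L₂/(3EI) = 5.317/EI.
Compatibility: M_C·(L₁+L₂)/(3EI) = θ_0, giving M_C = 353.4 kN·m (hogging).
Span AC, ΣM about A with M_C applied at C: R_C^{AC}·6.75 = 548.8 + 353.4, so R_C^{AC} = 133.6 kN and R_A = 171.5 − 133.6 = 37.85 kN.
Span CE, ΣM about E: R_C^{CE}·9.2 = 1969 + 353.4, so R_C^{CE} = 252.5 kN and R_E = 398.9 − 252.5 = 146.4 kN.
R_C = 133.6 + 252.5 = 386.1 kN.

R_C = 386.1 kN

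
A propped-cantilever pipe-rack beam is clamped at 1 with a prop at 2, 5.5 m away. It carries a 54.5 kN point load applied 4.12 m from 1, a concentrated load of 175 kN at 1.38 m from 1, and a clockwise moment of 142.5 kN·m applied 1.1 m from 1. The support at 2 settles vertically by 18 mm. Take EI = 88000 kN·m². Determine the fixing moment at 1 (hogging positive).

Remove the prop at 2; the released (primary) structure is a cantilever built in at 1.
Downward deflection at the released point 2 due to the loads:
  point load 54.5 at a = 4.12: Pa²(3L − a)/(6EI) = 1909/EI
  point load 175 at a = 1.38: Pa²(3L − a)/(6EI) = 839.8/EI
  clockwise couple 142.5 at a = 1.1: M₀a(2L − a)/(2EI) = 775.9/EI
  δ_0 = 3525/EI
Tip deflection under a unit load at 2: L³/(3EI) = 55.46/EI.
With EI = 88000 kN·m²: δ_0 = 0.040052 m and δ_{22} = 0.00063 m/kN.
Compatibility — the beam at 2 must follow the support down by 0.018 m: δ_0 − R_2·δ_{22} = 0.018, so R_2 = (0.040052 − 0.018)/0.00063 = 34.99 kN.
Moment equilibrium about 1: M_1 = Σ(load moments about 1) − R_2·L = 608.5 − 34.99×5.5 = 416.1 kN·m.

M_1 = 416.1 kN·m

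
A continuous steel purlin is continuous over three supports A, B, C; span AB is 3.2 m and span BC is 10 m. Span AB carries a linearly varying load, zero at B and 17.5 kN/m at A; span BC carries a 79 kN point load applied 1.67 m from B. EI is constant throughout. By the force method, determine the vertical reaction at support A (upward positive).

Release continuity at B by inserting a hinge; the redundant is the internal moment M_B. The primary structure is two simply-supported spans AB and BC.
Rotations at B on the released spans (each span's end-slope, ×1/EI):
  span AB: triangular load, peak 17.5: 7w₀L³/(360EI) = 11.15/EI
  span BC: point load 79 at a = 1.67: Pab(L + b)/(6LEI) = 335.7/EI
  relative rotation θ_0 = (11.15 + 335.7)/EI = 346.9/EI
A unit hogging moment at B produces rotation L₁/(3EI) + L₂/(3EI) = 4.4/EI.
Slope continuity at B: θ_0 = M_B·4.4/EI, so M_B = 346.9/4.4 = 78.84 kN·m (hogging).
Span AB, ΣM about A with M_B applied at B: R_B^{AB}·3.2 = 29.87 + 78.84, so R_B^{AB} = 33.97 kN and R_A = 28 − 33.97 = -5.97 kN.

R_A = -5.97 kN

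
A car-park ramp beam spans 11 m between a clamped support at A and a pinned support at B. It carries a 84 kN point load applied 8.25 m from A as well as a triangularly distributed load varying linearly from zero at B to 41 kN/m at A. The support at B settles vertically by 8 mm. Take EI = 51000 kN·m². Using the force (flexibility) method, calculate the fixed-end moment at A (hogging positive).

M_A = 449.1 kN·m

Take the reaction at B as the redundant and release it; the primary structure is a cantilever fixed at A.
Deflection at B on the released cantilever, summing each load's contribution:
  point load 84 at a = 8.25: Pa²(3L − a)/(6EI) = 23584/EI
  triangular load, peak 41 at the fixed end: w₀L⁴/(30EI) = 20009/EI
  δ_0 = 43593/EI
Flexibility coefficient — unit upward force at B: δ_{BB} = L³/(3EI) = 443.7/EI.
With EI = 51000 kN·m²: δ_0 = 0.85477 m and δ_{BB} = 0.008699 m/kN.
Compatibility — the beam at B must follow the support down by 0.008 m: δ_0 − R_B·δ_{BB} = 0.008, so R_B = (0.85477 − 0.008)/0.008699 = 97.34 kN.
Moment equilibrium about A: M_A = Σ(load moments about A) − R_B·L = 1520 − 97.34×11 = 449.1 kN·m.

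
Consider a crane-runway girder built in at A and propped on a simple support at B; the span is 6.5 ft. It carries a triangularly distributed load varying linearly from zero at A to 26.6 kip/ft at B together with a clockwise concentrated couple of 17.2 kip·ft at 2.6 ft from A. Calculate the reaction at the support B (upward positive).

Remove the prop at B; the released (primary) structure is a cantilever built in at A.
Primary-structure tip deflection at B by superposition:
  triangular load, peak 26.6 at the free end: 11w₀L⁴/(120EI) = 4353/EI
  clockwise couple 17.2 at a = 2.6: M₀a(2L − a)/(2EI) = 232.5/EI
  δ_0 = 4585/EI
Tip deflection under a unit load at B: L³/(3EI) = 91.54/EI.
The prop prevents deflection at B: R_B = δ_0/δ_{BB} = 4585/91.54 = 50.09 kip.

R_B = 50.09 kip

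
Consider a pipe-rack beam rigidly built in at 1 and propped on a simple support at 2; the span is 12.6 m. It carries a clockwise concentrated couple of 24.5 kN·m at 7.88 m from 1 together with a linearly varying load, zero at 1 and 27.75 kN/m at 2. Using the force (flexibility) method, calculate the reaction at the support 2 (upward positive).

R_2 = 98.66 kN

Take the reaction at 2 as the redundant and release it; the primary structure is a cantilever fixed at 1.
Free-end deflection of the primary structure under the applied loading (downward +):
  clockwise couple 24.5 at a = 7.88: M₀a(2L − a)/(2EI) = 1672/EI
  triangular load, peak 27.75 at the free end: 11w₀L⁴/(120EI) = 64115/EI
  δ_0 = 65786/EI
Tip deflection under a unit load at 2: L³/(3EI) = 666.8/EI.
Compatibility at 2: δ_0 − R_2·δ_{22} = 0, so R_2 = 65786/666.8 = 98.66 kN.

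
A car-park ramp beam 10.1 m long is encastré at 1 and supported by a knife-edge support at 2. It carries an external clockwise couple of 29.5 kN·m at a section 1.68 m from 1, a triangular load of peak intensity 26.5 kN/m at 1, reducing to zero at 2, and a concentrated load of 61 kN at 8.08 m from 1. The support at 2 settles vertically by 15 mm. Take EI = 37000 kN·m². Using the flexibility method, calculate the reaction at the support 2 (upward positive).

R_2 = 69.43 kN

Remove the prop at 2; the released (primary) structure is a cantilever built in at 1.
Downward deflection at the released point 2 due to the loads:
  clockwise couple 29.5 at a = 1.68: M₀a(2L − a)/(2EI) = 458.9/EI
  triangular load, peak 26.5 at the fixed end: w₀L⁴/(30EI) = 9192/EI
  point load 61 at a = 8.08: Pa²(3L − a)/(6EI) = 14748/EI
  δ_0 = 24399/EI
Tip deflection under a unit load at 2: L³/(3EI) = 343.4/EI.
With EI = 37000 kN·m²: δ_0 = 0.65944 m and δ_{22} = 0.009282 m/kN.
Compatibility — the beam at 2 must follow the support down by 0.015 m: δ_0 − R_2·δ_{22} = 0.015, so R_2 = (0.65944 − 0.015)/0.009282 = 69.43 kN.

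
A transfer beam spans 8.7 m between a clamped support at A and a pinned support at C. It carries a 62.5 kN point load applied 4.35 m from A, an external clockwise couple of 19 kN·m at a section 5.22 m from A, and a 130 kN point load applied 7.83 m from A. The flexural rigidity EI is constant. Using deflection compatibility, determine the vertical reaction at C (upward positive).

R_C = 132.8 kN

Choose R_C as the redundant. The primary structure is the cantilever fixed at A.
Downward deflection at the released point C due to the loads:
  point load 62.5 at a = 4.35: Pa²(3L − a)/(6EI) = 4287/EI
  clockwise couple 19 at a = 5.22: M₀a(2L − a)/(2EI) = 604/EI
  point load 130 at a = 7.83: Pa²(3L − a)/(6EI) = 24269/EI
  δ_0 = 29160/EI
Tip deflection under a unit load at C: L³/(3EI) = 219.5/EI.
Compatibility at C: δ_0 − R_C·δ_{CC} = 0, so R_C = 29160/219.5 = 132.8 kN.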